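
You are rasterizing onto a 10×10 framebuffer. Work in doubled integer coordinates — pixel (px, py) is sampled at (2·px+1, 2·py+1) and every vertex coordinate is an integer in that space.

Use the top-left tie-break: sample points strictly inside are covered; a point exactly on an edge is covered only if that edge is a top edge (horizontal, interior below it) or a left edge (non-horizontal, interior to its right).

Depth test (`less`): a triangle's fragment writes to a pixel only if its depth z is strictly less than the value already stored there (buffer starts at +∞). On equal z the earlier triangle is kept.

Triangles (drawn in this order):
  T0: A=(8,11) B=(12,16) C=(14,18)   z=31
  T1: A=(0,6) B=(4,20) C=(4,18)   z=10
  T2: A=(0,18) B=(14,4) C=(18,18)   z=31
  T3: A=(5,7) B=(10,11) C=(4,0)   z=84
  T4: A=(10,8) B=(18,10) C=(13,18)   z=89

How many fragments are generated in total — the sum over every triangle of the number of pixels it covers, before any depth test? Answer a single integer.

T0:
  2·area = 2  (B↔C swapped to make it positive)
  edge (8, 11)→(14, 18): d=(6,7) right/bottom  bias=-1
  edge (14, 18)→(12, 16): d=(-2,-2) top-left  bias=+0
  edge (12, 16)→(8, 11): d=(-4,-5) top-left  bias=+0
    (0,2)@(1, 5): e=[13,0,-11] → ·  [on edge]
    (1,3)@(3, 7): e=[11,0,-9] → ·  [on edge]
    (2,4)@(5, 9): e=[9,0,-7] → ·  [on edge]
    (3,5)@(7, 11): e=[7,0,-5] → ·  [on edge]
    (4,6)@(9, 13): e=[5,0,-3] → ·  [on edge]
    (5,7)@(11, 15): e=[3,0,-1] → ·  [on edge]
    (6,8)@(13, 17): e=[1,0,1] → █  [on edge]
    (7,8)@(15, 17): e=[-13,4,11] → ·
    (6,9)@(13, 19): e=[13,-4,-7] → ·
    (7,9)@(15, 19): e=[-1,0,3] → ·  [on edge]
  covered (1 px):
    · · · · · · · · · ·
    · · · · · · · · · ·
    · · · · · · · · · ·
    · · · · · · · · · ·
    · · · · · · · · · ·
    · · · · · · · · · ·
    · · · · · · · · · ·
    · · · · · · · · · ·
    · · · · · · █ · · ·
    · · · · · · · · · ·
T1:
  2·area = 8  (B↔C swapped to make it positive)
  edge (0, 6)→(4, 18): d=(4,12) right/bottom  bias=-1
  edge (4, 18)→(4, 20): d=(0,2) right/bottom  bias=-1
  edge (4, 20)→(0, 6): d=(-4,-14) top-left  bias=+0
    (0,4)@(1, 9): e=[0,6,2] → ·  [on edge]
    (1,7)@(3, 15): e=[0,2,6] → ·  [on edge]
  covered (0 px):
    · · · · · · · · · ·
    · · · · · · · · · ·
    · · · · · · · · · ·
    · · · · · · · · · ·
    · · · · · · · · · ·
    · · · · · · · · · ·
    · · · · · · · · · ·
    · · · · · · · · · ·
    · · · · · · · · · ·
    · · · · · · · · · ·
T2:
  2·area = 252
  edge (0, 18)→(14, 4): d=(14,-14) top-left  bias=+0
  edge (14, 4)→(18, 18): d=(4,14) right/bottom  bias=-1
  edge (18, 18)→(0, 18): d=(-18,0) right/bottom  bias=-1
    (8,0)@(17, 1): e=[0,-54,306] → ·  [on edge]
    (7,1)@(15, 3): e=[0,-18,270] → ·  [on edge]
    (6,2)@(13, 5): e=[0,18,234] → █  [on edge]
    (7,2)@(15, 5): e=[28,-10,234] → ·
    (5,3)@(11, 7): e=[0,54,198] → █  [on edge]
    (7,3)@(15, 7): e=[56,-2,198] → ·
    (4,4)@(9, 9): e=[0,90,162] → █  [on edge]
    (7,4)@(15, 9): e=[84,6,162] → █
    (8,4)@(17, 9): e=[112,-22,162] → ·
    (3,5)@(7, 11): e=[0,126,126] → █  [on edge]
    (8,5)@(17, 11): e=[140,-14,126] → ·
    (2,6)@(5, 13): e=[0,162,90] → █  [on edge]
    (1,7)@(3, 15): e=[0,198,54] → █  [on edge]
    (0,8)@(1, 17): e=[0,234,18] → █  [on edge]
  covered (35 px):
    · · · · · · · · · ·
    · · · · · · · · · ·
    · · · · · · █ · · ·
    · · · · · █ █ · · ·
    · · · · █ █ █ █ · ·
    · · · █ █ █ █ █ · ·
    · · █ █ █ █ █ █ · ·
    · █ █ █ █ █ █ █ █ ·
    █ █ █ █ █ █ █ █ █ ·
    · · · · · · · · · ·
T3:
  2·area = 31  (B↔C swapped to make it positive)
  edge (5, 7)→(4, 0): d=(-1,-7) top-left  bias=+0
  edge (4, 0)→(10, 11): d=(6,11) right/bottom  bias=-1
  edge (10, 11)→(5, 7): d=(-5,-4) top-left  bias=+0
    (2,1)@(5, 3): e=[4,7,20] → █
    (3,1)@(7, 3): e=[18,-15,28] → ·
    (2,2)@(5, 5): e=[2,19,10] → █
    (3,2)@(7, 5): e=[16,-3,18] → ·
    (2,3)@(5, 7): e=[0,31,0] → █  [on edge]
    (3,3)@(7, 7): e=[14,9,8] → █
    (4,3)@(9, 7): e=[28,-13,16] → ·
    (2,4)@(5, 9): e=[-2,43,-10] → ·
    (3,4)@(7, 9): e=[12,21,-2] → ·
    (7,7)@(15, 15): e=[62,-31,0] → ·  [on edge]
  covered (4 px):
    · · · · · · · · · ·
    · · █ · · · · · · ·
    · · █ · · · · · · ·
    · · █ █ · · · · · ·
    · · · · · · · · · ·
    · · · · · · · · · ·
    · · · · · · · · · ·
    · · · · · · · · · ·
    · · · · · · · · · ·
    · · · · · · · · · ·
T4:
  2·area = 74
  edge (10, 8)→(18, 10): d=(8,2) right/bottom  bias=-1
  edge (18, 10)→(13, 18): d=(-5,8) right/bottom  bias=-1
  edge (13, 18)→(10, 8): d=(-3,-10) top-left  bias=+0
    (5,4)@(11, 9): e=[6,61,7] → █
    (6,4)@(13, 9): e=[2,45,27] → █
    (7,4)@(15, 9): e=[-2,29,47] → ·
    (5,5)@(11, 11): e=[22,51,1] → █
    (7,5)@(15, 11): e=[14,19,41] → █
    (8,5)@(17, 11): e=[10,3,61] → █
    (9,5)@(19, 11): e=[6,-13,81] → ·
    (5,6)@(11, 13): e=[38,41,-5] → ·
    (6,6)@(13, 13): e=[34,25,15] → █
    (8,6)@(17, 13): e=[26,-7,55] → ·
    (6,7)@(13, 15): e=[50,15,9] → █
    (7,7)@(15, 15): e=[46,-1,29] → ·
  covered (10 px):
    · · · · · · · · · ·
    · · · · · · · · · ·
    · · · · · · · · · ·
    · · · · · · · · · ·
    · · · · · █ █ · · ·
    · · · · · █ █ █ █ ·
    · · · · · · █ █ · ·
    · · · · · · █ · · ·
    · · · · · · █ · · ·
    · · · · · · · · · ·

Result: 50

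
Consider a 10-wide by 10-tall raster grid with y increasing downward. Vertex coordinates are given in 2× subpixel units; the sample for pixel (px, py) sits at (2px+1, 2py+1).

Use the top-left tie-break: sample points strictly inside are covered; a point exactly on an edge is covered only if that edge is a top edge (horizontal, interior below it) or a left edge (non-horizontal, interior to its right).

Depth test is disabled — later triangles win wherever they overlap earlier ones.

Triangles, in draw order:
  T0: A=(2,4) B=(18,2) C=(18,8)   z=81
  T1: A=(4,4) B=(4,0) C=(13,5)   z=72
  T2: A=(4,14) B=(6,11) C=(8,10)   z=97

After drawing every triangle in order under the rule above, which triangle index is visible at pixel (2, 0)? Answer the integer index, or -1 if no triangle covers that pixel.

T0:
  2·area = 96
  edge (2, 4)→(18, 2): d=(16,-2) top-left  bias=+0
  edge (18, 2)→(18, 8): d=(0,6) right/bottom  bias=-1
  edge (18, 8)→(2, 4): d=(-16,-4) top-left  bias=+0
    (5,1)@(11, 3): e=[2,42,52] → #
    (6,1)@(13, 3): e=[6,30,60] → #
    (7,1)@(15, 3): e=[10,18,68] → #
    (8,1)@(17, 3): e=[14,6,76] → #
    (9,1)@(19, 3): e=[18,-6,84] → ·
    (3,2)@(7, 5): e=[26,66,4] → #
    (4,2)@(9, 5): e=[30,54,12] → #
    (9,2)@(19, 5): e=[50,-6,52] → ·
    (3,3)@(7, 7): e=[58,66,-28] → ·
    (4,3)@(9, 7): e=[62,54,-20] → ·
    (5,3)@(11, 7): e=[66,42,-12] → ·
    (6,3)@(13, 7): e=[70,30,-4] → ·
  covered (12 px):
    · · · · · · · · · ·
    · · · · · # # # # ·
    · · · # # # # # # ·
    · · · · · · · # # ·
    · · · · · · · · · ·
    · · · · · · · · · ·
    · · · · · · · · · ·
    · · · · · · · · · ·
    · · · · · · · · · ·
    · · · · · · · · · ·
T1:
  2·area = 36
  edge (4, 4)→(4, 0): d=(0,-4) top-left  bias=+0
  edge (4, 0)→(13, 5): d=(9,5) right/bottom  bias=-1
  edge (13, 5)→(4, 4): d=(-9,-1) top-left  bias=+0
    (2,0)@(5, 1): e=[4,4,28] → #
    (3,0)@(7, 1): e=[12,-6,30] → ·
    (2,1)@(5, 3): e=[4,22,10] → #
    (3,1)@(7, 3): e=[12,12,12] → #
    (4,1)@(9, 3): e=[20,2,14] → #
    (5,1)@(11, 3): e=[28,-8,16] → ·
    (2,2)@(5, 5): e=[4,40,-8] → ·
    (3,2)@(7, 5): e=[12,30,-6] → ·
    (4,2)@(9, 5): e=[20,20,-4] → ·
    (6,2)@(13, 5): e=[36,0,0] → ·  [on edge]
  covered (4 px):
    · · # · · · · · · ·
    · · # # # · · · · ·
    · · · · · · · · · ·
    · · · · · · · · · ·
    · · · · · · · · · ·
    · · · · · · · · · ·
    · · · · · · · · · ·
    · · · · · · · · · ·
    · · · · · · · · · ·
    · · · · · · · · · ·
T2:
  2·area = 4
  edge (4, 14)→(6, 11): d=(2,-3) top-left  bias=+0
  edge (6, 11)→(8, 10): d=(2,-1) top-left  bias=+0
  edge (8, 10)→(4, 14): d=(-4,4) right/bottom  bias=-1
    (8,0)@(17, 1): e=[13,-9,0] → ·  [on edge]
    (7,1)@(15, 3): e=[11,-7,0] → ·  [on edge]
    (6,2)@(13, 5): e=[9,-5,0] → ·  [on edge]
    (5,3)@(11, 7): e=[7,-3,0] → ·  [on edge]
    (4,4)@(9, 9): e=[5,-1,0] → ·  [on edge]
    (3,5)@(7, 11): e=[3,1,0] → ·  [on edge]
    (2,6)@(5, 13): e=[1,3,0] → ·  [on edge]
    (1,7)@(3, 15): e=[-1,5,0] → ·  [on edge]
    (0,8)@(1, 17): e=[-3,7,0] → ·  [on edge]
  covered (0 px):
    · · · · · · · · · ·
    · · · · · · · · · ·
    · · · · · · · · · ·
    · · · · · · · · · ·
    · · · · · · · · · ·
    · · · · · · · · · ·
    · · · · · · · · · ·
    · · · · · · · · · ·
    · · · · · · · · · ·
    · · · · · · · · · ·

Z-buffer (winner per pixel, '.' = empty):
  . . 1 . . . . . . .
  . . 1 1 1 0 0 0 0 .
  . . . 0 0 0 0 0 0 .
  . . . . . . . 0 0 .
  . . . . . . . . . .
  . . . . . . . . . .
  . . . . . . . . . .
  . . . . . . . . . .
  . . . . . . . . . .
  . . . . . . . . . .

Final: 1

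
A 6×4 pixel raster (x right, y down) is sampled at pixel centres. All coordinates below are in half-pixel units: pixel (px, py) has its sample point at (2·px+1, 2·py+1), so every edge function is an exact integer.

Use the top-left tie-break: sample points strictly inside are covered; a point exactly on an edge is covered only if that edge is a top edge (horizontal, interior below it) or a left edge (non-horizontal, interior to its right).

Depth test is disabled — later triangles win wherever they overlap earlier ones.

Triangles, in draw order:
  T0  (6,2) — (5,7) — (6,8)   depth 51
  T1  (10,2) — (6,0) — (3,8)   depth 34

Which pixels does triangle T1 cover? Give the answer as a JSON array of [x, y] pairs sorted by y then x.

T0:
  2·area = 6  (B↔C swapped to make it positive)
  edge (6, 2)→(6, 8): d=(0,6) right/bottom  bias=-1
  edge (6, 8)→(5, 7): d=(-1,-1) top-left  bias=+0
  edge (5, 7)→(6, 2): d=(1,-5) top-left  bias=+0
    (0,1)@(1, 3): e=[30,0,-24] → ·  [on edge]
    (1,2)@(3, 5): e=[18,0,-12] → ·  [on edge]
    (2,3)@(5, 7): e=[6,0,0] → █  [on edge]
    (3,3)@(7, 7): e=[-6,2,10] → ·
  covered (1 px):
    · · · · · ·
    · · · · · ·
    · · · · · ·
    · · █ · · ·
T1:
  2·area = 38  (B↔C swapped to make it positive)
  edge (10, 2)→(3, 8): d=(-7,6) right/bottom  bias=-1
  edge (3, 8)→(6, 0): d=(3,-8) top-left  bias=+0
  edge (6, 0)→(10, 2): d=(4,2) right/bottom  bias=-1
    (3,0)@(7, 1): e=[25,11,2] → █
    (4,0)@(9, 1): e=[13,27,-2] → ·
    (2,1)@(5, 3): e=[23,1,14] → █
    (4,1)@(9, 3): e=[-1,33,6] → ·
    (2,2)@(5, 5): e=[9,7,22] → █
    (3,2)@(7, 5): e=[-3,23,18] → ·
    (2,3)@(5, 7): e=[-5,13,30] → ·
  covered (4 px):
    · · · █ · ·
    · · █ █ · ·
    · · █ · · ·
    · · · · · ·

Result: [[3,0],[2,1],[3,1],[2,2]]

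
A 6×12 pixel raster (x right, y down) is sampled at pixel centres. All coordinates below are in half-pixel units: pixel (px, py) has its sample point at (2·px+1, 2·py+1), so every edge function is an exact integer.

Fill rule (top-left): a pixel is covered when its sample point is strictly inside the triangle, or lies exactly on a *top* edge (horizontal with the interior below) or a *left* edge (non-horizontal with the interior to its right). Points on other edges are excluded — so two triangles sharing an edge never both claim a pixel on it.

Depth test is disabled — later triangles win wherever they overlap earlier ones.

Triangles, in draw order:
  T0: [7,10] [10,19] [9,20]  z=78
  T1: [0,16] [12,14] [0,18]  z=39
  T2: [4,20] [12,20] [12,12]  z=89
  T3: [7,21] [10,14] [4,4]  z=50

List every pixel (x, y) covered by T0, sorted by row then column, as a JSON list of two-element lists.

T0:
  2·area = 12
  edge (7, 10)→(10, 19): d=(3,9) right/bottom  bias=-1
  edge (10, 19)→(9, 20): d=(-1,1) right/bottom  bias=-1
  edge (9, 20)→(7, 10): d=(-2,-10) top-left  bias=+0
    (4,8)@(9, 17): e=[3,3,6] → █
    (5,8)@(11, 17): e=[-15,1,26] → ·
    (4,9)@(9, 19): e=[9,1,2] → █
    (5,9)@(11, 19): e=[-9,-1,22] → ·
    (4,10)@(9, 21): e=[15,-1,-2] → ·
  covered (2 px):
    · · · · · ·
    · · · · · ·
    · · · · · ·
    · · · · · ·
    · · · · · ·
    · · · · · ·
    · · · · · ·
    · · · · · ·
    · · · · █ ·
    · · · · █ ·
    · · · · · ·
    · · · · · ·
T1:
  2·area = 24
  edge (0, 16)→(12, 14): d=(12,-2) top-left  bias=+0
  edge (12, 14)→(0, 18): d=(-12,4) right/bottom  bias=-1
  edge (0, 18)→(0, 16): d=(0,-2) top-left  bias=+0
    (3,7)@(7, 15): e=[2,8,14] → █
    (4,7)@(9, 15): e=[6,0,18] → ·  [on edge]
    (0,8)@(1, 17): e=[14,8,2] → █
    (1,8)@(3, 17): e=[18,0,6] → ·  [on edge]
    (3,8)@(7, 17): e=[26,-16,14] → ·
    (0,9)@(1, 19): e=[38,-16,2] → ·
  covered (2 px):
    · · · · · ·
    · · · · · ·
    · · · · · ·
    · · · · · ·
    · · · · · ·
    · · · · · ·
    · · · · · ·
    · · · █ · ·
    █ · · · · ·
    · · · · · ·
    · · · · · ·
    · · · · · ·
T2:
  2·area = 64  (B↔C swapped to make it positive)
  edge (4, 20)→(12, 12): d=(8,-8) top-left  bias=+0
  edge (12, 12)→(12, 20): d=(0,8) right/bottom  bias=-1
  edge (12, 20)→(4, 20): d=(-8,0) right/bottom  bias=-1
    (5,6)@(11, 13): e=[0,8,56] → █  [on edge]
    (4,7)@(9, 15): e=[0,24,40] → █  [on edge]
    (3,8)@(7, 17): e=[0,40,24] → █  [on edge]
    (2,9)@(5, 19): e=[0,56,8] → █  [on edge]
    (1,10)@(3, 21): e=[0,72,-8] → ·  [on edge]
    (2,10)@(5, 21): e=[16,56,-8] → ·
    (3,10)@(7, 21): e=[32,40,-8] → ·
    (4,10)@(9, 21): e=[48,24,-8] → ·
    (5,10)@(11, 21): e=[64,8,-8] → ·
    (0,11)@(1, 23): e=[0,88,-24] → ·  [on edge]
  covered (10 px):
    · · · · · ·
    · · · · · ·
    · · · · · ·
    · · · · · ·
    · · · · · ·
    · · · · · ·
    · · · · · █
    · · · · █ █
    · · · █ █ █
    · · █ █ █ █
    · · · · · ·
    · · · · · ·
T3:
  2·area = 72  (B↔C swapped to make it positive)
  edge (7, 21)→(4, 4): d=(-3,-17) top-left  bias=+0
  edge (4, 4)→(10, 14): d=(6,10) right/bottom  bias=-1
  edge (10, 14)→(7, 21): d=(-3,7) right/bottom  bias=-1
    (2,3)@(5, 7): e=[8,8,56] → █
    (3,3)@(7, 7): e=[42,-12,42] → ·
    (2,4)@(5, 9): e=[2,20,50] → █
    (3,4)@(7, 9): e=[36,0,36] → ·  [on edge]
    (2,5)@(5, 11): e=[-4,32,44] → ·
    (3,5)@(7, 11): e=[30,12,30] → █
    (4,5)@(9, 11): e=[64,-8,16] → ·
    (3,6)@(7, 13): e=[24,24,24] → █
    (4,6)@(9, 13): e=[58,4,10] → █
    (5,6)@(11, 13): e=[92,-16,-4] → ·
    (3,7)@(7, 15): e=[18,36,18] → █
    (5,7)@(11, 15): e=[86,-4,-10] → ·
    (3,10)@(7, 21): e=[0,72,0] → ·  [on edge]
  covered (9 px):
    · · · · · ·
    · · · · · ·
    · · · · · ·
    · · █ · · ·
    · · █ · · ·
    · · · █ · ·
    · · · █ █ ·
    · · · █ █ ·
    · · · █ · ·
    · · · █ · ·
    · · · · · ·
    · · · · · ·

Answer: [[4,8],[4,9]]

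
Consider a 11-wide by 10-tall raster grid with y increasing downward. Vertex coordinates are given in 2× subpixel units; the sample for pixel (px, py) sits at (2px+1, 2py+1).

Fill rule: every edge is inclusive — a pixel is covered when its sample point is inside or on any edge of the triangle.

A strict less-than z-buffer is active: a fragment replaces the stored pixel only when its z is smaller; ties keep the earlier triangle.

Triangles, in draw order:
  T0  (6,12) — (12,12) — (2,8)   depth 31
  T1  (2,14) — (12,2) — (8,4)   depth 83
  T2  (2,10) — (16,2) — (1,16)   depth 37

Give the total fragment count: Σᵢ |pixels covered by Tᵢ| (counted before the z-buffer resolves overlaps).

T0:
  2·area = 24  (B↔C swapped to make it positive)
  edge (6, 12)→(2, 8): d=(-4,-4) inclusive
  edge (2, 8)→(12, 12): d=(10,4) inclusive
  edge (12, 12)→(6, 12): d=(-6,0) inclusive
    (0,3)@(1, 7): e=[0,-6,30] → ·  [on edge]
    (1,4)@(3, 9): e=[0,6,18] → #  [on edge]
    (2,4)@(5, 9): e=[8,-2,18] → ·
    (1,5)@(3, 11): e=[-8,26,6] → ·
    (2,5)@(5, 11): e=[0,18,6] → #  [on edge]
    (3,5)@(7, 11): e=[8,10,6] → #
    (4,5)@(9, 11): e=[16,2,6] → #
    (5,5)@(11, 11): e=[24,-6,6] → ·
    (2,6)@(5, 13): e=[-8,38,-6] → ·
    (3,6)@(7, 13): e=[0,30,-6] → ·  [on edge]
    (4,6)@(9, 13): e=[8,22,-6] → ·
    (4,7)@(9, 15): e=[0,42,-18] → ·  [on edge]
    (5,8)@(11, 17): e=[0,54,-30] → ·  [on edge]
    (6,9)@(13, 19): e=[0,66,-42] → ·  [on edge]
  covered (4 px):
    · · · · · · · · · · ·
    · · · · · · · · · · ·
    · · · · · · · · · · ·
    · · · · · · · · · · ·
    · # · · · · · · · · ·
    · · # # # · · · · · ·
    · · · · · · · · · · ·
    · · · · · · · · · · ·
    · · · · · · · · · · ·
    · · · · · · · · · · ·
T1:
  2·area = 28  (B↔C swapped to make it positive)
  edge (2, 14)→(8, 4): d=(6,-10) inclusive
  edge (8, 4)→(12, 2): d=(4,-2) inclusive
  edge (12, 2)→(2, 14): d=(-10,12) inclusive
    (5,1)@(11, 3): e=[24,2,2] → #
    (6,1)@(13, 3): e=[44,6,-22] → ·
    (4,2)@(9, 5): e=[16,6,6] → #
    (5,2)@(11, 5): e=[36,10,-18] → ·
    (3,3)@(7, 7): e=[8,10,10] → #
    (4,3)@(9, 7): e=[28,14,-14] → ·
    (2,4)@(5, 9): e=[0,14,14] → #  [on edge]
    (3,4)@(7, 9): e=[20,18,-10] → ·
    (2,5)@(5, 11): e=[12,22,-6] → ·
  covered (4 px):
    · · · · · · · · · · ·
    · · · · · # · · · · ·
    · · · · # · · · · · ·
    · · · # · · · · · · ·
    · · # · · · · · · · ·
    · · · · · · · · · · ·
    · · · · · · · · · · ·
    · · · · · · · · · · ·
    · · · · · · · · · · ·
    · · · · · · · · · · ·
T2:
  2·area = 76
  edge (2, 10)→(16, 2): d=(14,-8) inclusive
  edge (16, 2)→(1, 16): d=(-15,14) inclusive
  edge (1, 16)→(2, 10): d=(1,-6) inclusive
    (5,2)@(11, 5): e=[2,25,49] → #
    (6,2)@(13, 5): e=[18,-3,61] → ·
    (4,3)@(9, 7): e=[14,23,39] → #
    (5,3)@(11, 7): e=[30,-5,51] → ·
    (2,4)@(5, 9): e=[10,49,17] → #
    (3,4)@(7, 9): e=[26,21,29] → #
    (4,4)@(9, 9): e=[42,-7,41] → ·
    (1,5)@(3, 11): e=[22,47,7] → #
    (3,5)@(7, 11): e=[54,-9,31] → ·
    (1,6)@(3, 13): e=[50,17,9] → #
    (2,6)@(5, 13): e=[66,-11,21] → ·
    (1,7)@(3, 15): e=[78,-13,11] → ·
  covered (7 px):
    · · · · · · · · · · ·
    · · · · · · · · · · ·
    · · · · · # · · · · ·
    · · · · # · · · · · ·
    · · # # · · · · · · ·
    · # # · · · · · · · ·
    · # · · · · · · · · ·
    · · · · · · · · · · ·
    · · · · · · · · · · ·
    · · · · · · · · · · ·

Result: 15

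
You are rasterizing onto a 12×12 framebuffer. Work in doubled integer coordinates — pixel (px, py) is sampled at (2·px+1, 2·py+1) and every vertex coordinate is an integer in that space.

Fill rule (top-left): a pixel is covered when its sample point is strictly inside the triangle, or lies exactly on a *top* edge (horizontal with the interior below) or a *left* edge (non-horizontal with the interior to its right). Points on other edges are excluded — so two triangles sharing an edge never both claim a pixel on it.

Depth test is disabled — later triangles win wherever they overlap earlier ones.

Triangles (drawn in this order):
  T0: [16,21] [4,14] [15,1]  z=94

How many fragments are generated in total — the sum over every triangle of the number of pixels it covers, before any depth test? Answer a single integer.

T0:
  2·area = 233
  edge (16, 21)→(4, 14): d=(-12,-7) top-left  bias=+0
  edge (4, 14)→(15, 1): d=(11,-13) top-left  bias=+0
  edge (15, 1)→(16, 21): d=(1,20) right/bottom  bias=-1
    (7,0)@(15, 1): e=[233,0,0] → .  [on edge]
    (7,1)@(15, 3): e=[209,22,2] → X
    (8,1)@(17, 3): e=[223,48,-38] → .
    (6,2)@(13, 5): e=[171,18,44] → X
    (8,2)@(17, 5): e=[199,70,-36] → .
    (5,3)@(11, 7): e=[133,14,86] → X
    (8,3)@(17, 7): e=[175,92,-34] → .
    (4,4)@(9, 9): e=[95,10,128] → X
    (8,4)@(17, 9): e=[151,114,-32] → .
    (3,5)@(7, 11): e=[57,6,170] → X
    (8,5)@(17, 11): e=[127,136,-30] → .
    (2,6)@(5, 13): e=[19,2,212] → X
  covered (31 px):
    . . . . . . . . . . . .
    . . . . . . . X . . . .
    . . . . . . X X . . . .
    . . . . . X X X . . . .
    . . . . X X X X . . . .
    . . . X X X X X . . . .
    . . X X X X X X . . . .
    . . . X X X X X . . . .
    . . . . . X X X . . . .
    . . . . . . X X . . . .
    . . . . . . . . . . . .
    . . . . . . . . . . . .

Answer: 31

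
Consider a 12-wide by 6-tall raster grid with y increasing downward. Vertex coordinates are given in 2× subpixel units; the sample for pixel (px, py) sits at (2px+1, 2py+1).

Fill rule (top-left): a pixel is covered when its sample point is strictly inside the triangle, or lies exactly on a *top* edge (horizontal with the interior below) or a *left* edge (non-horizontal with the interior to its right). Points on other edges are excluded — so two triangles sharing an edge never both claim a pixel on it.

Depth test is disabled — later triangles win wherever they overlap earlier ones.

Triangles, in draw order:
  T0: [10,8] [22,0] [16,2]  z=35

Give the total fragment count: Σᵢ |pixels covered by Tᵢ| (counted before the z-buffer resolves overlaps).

T0:
  2·area = 24  (B↔C swapped to make it positive)
  edge (10, 8)→(16, 2): d=(6,-6) top-left  bias=+0
  edge (16, 2)→(22, 0): d=(6,-2) top-left  bias=+0
  edge (22, 0)→(10, 8): d=(-12,8) right/bottom  bias=-1
    (8,0)@(17, 1): e=[0,-4,28] → .  [on edge]
    (9,0)@(19, 1): e=[12,0,12] → X  [on edge]
    (10,0)@(21, 1): e=[24,4,-4] → .
    (6,1)@(13, 3): e=[-12,0,36] → .  [on edge]
    (7,1)@(15, 3): e=[0,4,20] → X  [on edge]
    (8,1)@(17, 3): e=[12,8,4] → X
    (9,1)@(19, 3): e=[24,12,-12] → .
    (3,2)@(7, 5): e=[-36,0,60] → .  [on edge]
    (6,2)@(13, 5): e=[0,12,12] → X  [on edge]
    (7,2)@(15, 5): e=[12,16,-4] → .
    (8,2)@(17, 5): e=[24,20,-20] → .
    (0,3)@(1, 7): e=[-60,0,84] → .  [on edge]
    (5,3)@(11, 7): e=[0,20,4] → X  [on edge]
    (4,4)@(9, 9): e=[0,28,-4] → .  [on edge]
    (3,5)@(7, 11): e=[0,36,-12] → .  [on edge]
  covered (5 px):
    . . . . . . . . . X . .
    . . . . . . . X X . . .
    . . . . . . X . . . . .
    . . . . . X . . . . . .
    . . . . . . . . . . . .
    . . . . . . . . . . . .

Result: 5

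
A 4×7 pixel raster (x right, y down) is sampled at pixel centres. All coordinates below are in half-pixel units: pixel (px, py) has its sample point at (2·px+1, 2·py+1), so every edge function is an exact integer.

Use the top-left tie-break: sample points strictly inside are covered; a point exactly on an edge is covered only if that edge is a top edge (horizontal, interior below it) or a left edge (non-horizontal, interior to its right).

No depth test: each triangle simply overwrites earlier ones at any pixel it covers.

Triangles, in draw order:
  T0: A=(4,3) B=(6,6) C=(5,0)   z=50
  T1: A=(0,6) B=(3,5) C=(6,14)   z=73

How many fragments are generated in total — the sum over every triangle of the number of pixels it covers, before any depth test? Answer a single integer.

T0:
  2·area = 9  (B↔C swapped to make it positive)
  edge (4, 3)→(5, 0): d=(1,-3) top-left  bias=+0
  edge (5, 0)→(6, 6): d=(1,6) right/bottom  bias=-1
  edge (6, 6)→(4, 3): d=(-2,-3) top-left  bias=+0
    (2,0)@(5, 1): e=[1,1,7] → █
    (3,0)@(7, 1): e=[7,-11,13] → ·
    (2,1)@(5, 3): e=[3,3,3] → █
    (3,1)@(7, 3): e=[9,-9,9] → ·
    (2,2)@(5, 5): e=[5,5,-1] → ·
  covered (2 px):
    · · █ ·
    · · █ ·
    · · · ·
    · · · ·
    · · · ·
    · · · ·
    · · · ·
T1:
  2·area = 30
  edge (0, 6)→(3, 5): d=(3,-1) top-left  bias=+0
  edge (3, 5)→(6, 14): d=(3,9) right/bottom  bias=-1
  edge (6, 14)→(0, 6): d=(-6,-8) top-left  bias=+0
    (1,2)@(3, 5): e=[0,0,30] → ·  [on edge]
    (0,3)@(1, 7): e=[4,24,2] → █
    (1,3)@(3, 7): e=[6,6,18] → █
    (2,3)@(5, 7): e=[8,-12,34] → ·
    (0,4)@(1, 9): e=[10,30,-10] → ·
    (1,4)@(3, 9): e=[12,12,6] → █
    (2,4)@(5, 9): e=[14,-6,22] → ·
    (1,5)@(3, 11): e=[18,18,-6] → ·
    (2,5)@(5, 11): e=[20,0,10] → ·  [on edge]
  covered (3 px):
    · · · ·
    · · · ·
    · · · ·
    █ █ · ·
    · █ · ·
    · · · ·
    · · · ·

Result: 5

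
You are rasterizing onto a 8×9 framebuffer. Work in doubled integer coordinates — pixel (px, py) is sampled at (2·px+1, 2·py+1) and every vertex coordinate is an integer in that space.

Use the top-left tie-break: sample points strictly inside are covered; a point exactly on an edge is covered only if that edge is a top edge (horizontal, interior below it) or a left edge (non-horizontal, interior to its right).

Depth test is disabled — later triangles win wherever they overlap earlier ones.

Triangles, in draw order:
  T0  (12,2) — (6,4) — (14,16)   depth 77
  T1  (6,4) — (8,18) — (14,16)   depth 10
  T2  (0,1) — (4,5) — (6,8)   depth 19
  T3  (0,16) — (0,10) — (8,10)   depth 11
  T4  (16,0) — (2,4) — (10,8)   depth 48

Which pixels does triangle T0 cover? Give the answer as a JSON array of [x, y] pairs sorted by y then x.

T0:
  2·area = 88  (B↔C swapped to make it positive)
  edge (12, 2)→(14, 16): d=(2,14) right/bottom  bias=-1
  edge (14, 16)→(6, 4): d=(-8,-12) top-left  bias=+0
  edge (6, 4)→(12, 2): d=(6,-2) top-left  bias=+0
    (7,0)@(15, 1): e=[-44,132,0] → ·  [on edge]
    (4,1)@(9, 3): e=[44,44,0] → #  [on edge]
    (5,1)@(11, 3): e=[16,68,4] → #
    (6,1)@(13, 3): e=[-12,92,8] → ·
    (1,2)@(3, 5): e=[132,-44,0] → ·  [on edge]
    (3,2)@(7, 5): e=[76,4,8] → #
    (6,2)@(13, 5): e=[-8,76,20] → ·
    (3,3)@(7, 7): e=[80,-12,20] → ·
    (4,3)@(9, 7): e=[52,12,24] → #
    (6,3)@(13, 7): e=[-4,60,32] → ·
    (4,4)@(9, 9): e=[56,-4,36] → ·
    (5,4)@(11, 9): e=[28,20,40] → #
    (6,4)@(13, 9): e=[0,44,44] → ·  [on edge]
  covered (11 px):
    · · · · · · · ·
    · · · · # # · ·
    · · · # # # · ·
    · · · · # # · ·
    · · · · · # · ·
    · · · · · # # ·
    · · · · · · # ·
    · · · · · · · ·
    · · · · · · · ·
T1:
  2·area = 88  (B↔C swapped to make it positive)
  edge (6, 4)→(14, 16): d=(8,12) right/bottom  bias=-1
  edge (14, 16)→(8, 18): d=(-6,2) right/bottom  bias=-1
  edge (8, 18)→(6, 4): d=(-2,-14) top-left  bias=+0
    (3,3)@(7, 7): e=[12,68,8] → #
    (4,3)@(9, 7): e=[-12,64,36] → ·
    (3,4)@(7, 9): e=[28,56,4] → #
    (4,4)@(9, 9): e=[4,52,32] → #
    (5,4)@(11, 9): e=[-20,48,60] → ·
    (3,5)@(7, 11): e=[44,44,0] → #  [on edge]
    (5,5)@(11, 11): e=[-4,36,56] → ·
    (3,6)@(7, 13): e=[60,32,-4] → ·
    (4,6)@(9, 13): e=[36,28,24] → #
    (5,6)@(11, 13): e=[12,24,52] → #
    (6,6)@(13, 13): e=[-12,20,80] → ·
    (4,7)@(9, 15): e=[52,16,20] → #
    (5,8)@(11, 17): e=[44,0,44] → ·  [on edge]
  covered (11 px):
    · · · · · · · ·
    · · · · · · · ·
    · · · · · · · ·
    · · · # · · · ·
    · · · # # · · ·
    · · · # # · · ·
    · · · · # # · ·
    · · · · # # # ·
    · · · · # · · ·
T2:
  2·area = 4
  edge (0, 1)→(4, 5): d=(4,4) right/bottom  bias=-1
  edge (4, 5)→(6, 8): d=(2,3) right/bottom  bias=-1
  edge (6, 8)→(0, 1): d=(-6,-7) top-left  bias=+0
  covered (0 px):
    · · · · · · · ·
    · · · · · · · ·
    · · · · · · · ·
    · · · · · · · ·
    · · · · · · · ·
    · · · · · · · ·
    · · · · · · · ·
    · · · · · · · ·
    · · · · · · · ·
T3:
  2·area = 48
  edge (0, 16)→(0, 10): d=(0,-6) top-left  bias=+0
  edge (0, 10)→(8, 10): d=(8,0) top-left  bias=+0
  edge (8, 10)→(0, 16): d=(-8,6) right/bottom  bias=-1
    (0,5)@(1, 11): e=[6,8,34] → #
    (1,5)@(3, 11): e=[18,8,22] → #
    (2,5)@(5, 11): e=[30,8,10] → #
    (3,5)@(7, 11): e=[42,8,-2] → ·
    (0,6)@(1, 13): e=[6,24,18] → #
    (2,6)@(5, 13): e=[30,24,-6] → ·
    (0,7)@(1, 15): e=[6,40,2] → #
    (1,7)@(3, 15): e=[18,40,-10] → ·
    (0,8)@(1, 17): e=[6,56,-14] → ·
  covered (6 px):
    · · · · · · · ·
    · · · · · · · ·
    · · · · · · · ·
    · · · · · · · ·
    · · · · · · · ·
    # # # · · · · ·
    # # · · · · · ·
    # · · · · · · ·
    · · · · · · · ·
T4:
  2·area = 88  (B↔C swapped to make it positive)
  edge (16, 0)→(10, 8): d=(-6,8) right/bottom  bias=-1
  edge (10, 8)→(2, 4): d=(-8,-4) top-left  bias=+0
  edge (2, 4)→(16, 0): d=(14,-4) top-left  bias=+0
    (6,0)@(13, 1): e=[18,68,2] → #
    (7,0)@(15, 1): e=[2,76,10] → #
    (3,1)@(7, 3): e=[54,28,6] → #
    (4,1)@(9, 3): e=[38,36,14] → #
    (5,1)@(11, 3): e=[22,44,22] → #
    (7,1)@(15, 3): e=[-10,60,38] → ·
    (2,2)@(5, 5): e=[58,4,26] → #
    (6,2)@(13, 5): e=[-6,36,58] → ·
    (2,3)@(5, 7): e=[46,-12,54] → ·
    (3,3)@(7, 7): e=[30,-4,62] → ·
    (4,3)@(9, 7): e=[14,4,70] → #
    (5,3)@(11, 7): e=[-2,12,78] → ·
  covered (11 px):
    · · · · · · # #
    · · · # # # # ·
    · · # # # # · ·
    · · · · # · · ·
    · · · · · · · ·
    · · · · · · · ·
    · · · · · · · ·
    · · · · · · · ·
    · · · · · · · ·

Result: [[4,1],[5,1],[3,2],[4,2],[5,2],[4,3],[5,3],[5,4],[5,5],[6,5],[6,6]]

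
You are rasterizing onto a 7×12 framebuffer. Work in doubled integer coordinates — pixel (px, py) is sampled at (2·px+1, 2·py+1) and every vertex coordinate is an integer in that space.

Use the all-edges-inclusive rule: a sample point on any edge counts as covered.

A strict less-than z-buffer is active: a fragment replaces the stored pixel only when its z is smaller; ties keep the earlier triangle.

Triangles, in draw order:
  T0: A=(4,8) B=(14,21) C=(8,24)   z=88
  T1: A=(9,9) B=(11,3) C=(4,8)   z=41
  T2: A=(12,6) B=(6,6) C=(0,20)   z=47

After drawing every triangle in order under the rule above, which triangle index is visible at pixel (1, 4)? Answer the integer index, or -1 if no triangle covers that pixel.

T0:
  2·area = 108
  edge (4, 8)→(14, 21): d=(10,13) inclusive
  edge (14, 21)→(8, 24): d=(-6,3) inclusive
  edge (8, 24)→(4, 8): d=(-4,-16) inclusive
    (2,5)@(5, 11): e=[17,87,4] → #
    (3,5)@(7, 11): e=[-9,81,36] → ·
    (2,6)@(5, 13): e=[37,75,-4] → ·
    (3,6)@(7, 13): e=[11,69,28] → #
    (4,6)@(9, 13): e=[-15,63,60] → ·
    (3,7)@(7, 15): e=[31,57,20] → #
    (4,7)@(9, 15): e=[5,51,52] → #
    (5,7)@(11, 15): e=[-21,45,84] → ·
    (3,8)@(7, 17): e=[51,45,12] → #
    (5,8)@(11, 17): e=[-1,33,76] → ·
    (3,9)@(7, 19): e=[71,33,4] → #
    (5,9)@(11, 19): e=[19,21,68] → #
  covered (13 px):
    · · · · · · ·
    · · · · · · ·
    · · · · · · ·
    · · · · · · ·
    · · · · · · ·
    · · # · · · ·
    · · · # · · ·
    · · · # # · ·
    · · · # # · ·
    · · · # # # ·
    · · · · # # #
    · · · · # · ·
T1:
  2·area = 32  (B↔C swapped to make it positive)
  edge (9, 9)→(4, 8): d=(-5,-1) inclusive
  edge (4, 8)→(11, 3): d=(7,-5) inclusive
  edge (11, 3)→(9, 9): d=(-2,6) inclusive
    (5,1)@(11, 3): e=[32,0,0] → #  [on edge]
    (6,1)@(13, 3): e=[34,10,-12] → ·
    (4,2)@(9, 5): e=[20,4,8] → #
    (5,2)@(11, 5): e=[22,14,-4] → ·
    (3,3)@(7, 7): e=[8,8,16] → #
    (5,3)@(11, 7): e=[12,28,-8] → ·
    (3,4)@(7, 9): e=[-2,22,12] → ·
    (4,4)@(9, 9): e=[0,32,0] → #  [on edge]
    (5,4)@(11, 9): e=[2,42,-12] → ·
    (4,5)@(9, 11): e=[-10,46,-4] → ·
    (3,7)@(7, 15): e=[-32,64,0] → ·  [on edge]
    (2,10)@(5, 21): e=[-64,96,0] → ·  [on edge]
  covered (5 px):
    · · · · · · ·
    · · · · · # ·
    · · · · # · ·
    · · · # # · ·
    · · · · # · ·
    · · · · · · ·
    · · · · · · ·
    · · · · · · ·
    · · · · · · ·
    · · · · · · ·
    · · · · · · ·
    · · · · · · ·
T2:
  2·area = 84  (B↔C swapped to make it positive)
  edge (12, 6)→(0, 20): d=(-12,14) inclusive
  edge (0, 20)→(6, 6): d=(6,-14) inclusive
  edge (6, 6)→(12, 6): d=(6,0) inclusive
    (3,3)@(7, 7): e=[58,20,6] → #
    (4,3)@(9, 7): e=[30,48,6] → #
    (5,3)@(11, 7): e=[2,76,6] → #
    (6,3)@(13, 7): e=[-26,104,6] → ·
    (2,4)@(5, 9): e=[62,4,18] → #
    (5,4)@(11, 9): e=[-22,88,18] → ·
    (2,5)@(5, 11): e=[38,16,30] → #
    (4,5)@(9, 11): e=[-18,72,30] → ·
    (1,6)@(3, 13): e=[42,0,42] → #  [on edge]
    (3,6)@(7, 13): e=[-14,56,42] → ·
    (1,7)@(3, 15): e=[18,12,54] → #
    (2,7)@(5, 15): e=[-10,40,54] → ·
  covered (11 px):
    · · · · · · ·
    · · · · · · ·
    · · · · · · ·
    · · · # # # ·
    · · # # # · ·
    · · # # · · ·
    · # # · · · ·
    · # · · · · ·
    · · · · · · ·
    · · · · · · ·
    · · · · · · ·
    · · · · · · ·

Z-buffer (winner per pixel, '.' = empty):
  . . . . . . .
  . . . . . 1 .
  . . . . 1 . .
  . . . 1 1 2 .
  . . 2 2 1 . .
  . . 2 2 . . .
  . 2 2 0 . . .
  . 2 . 0 0 . .
  . . . 0 0 . .
  . . . 0 0 0 .
  . . . . 0 0 0
  . . . . 0 . .

Answer: -1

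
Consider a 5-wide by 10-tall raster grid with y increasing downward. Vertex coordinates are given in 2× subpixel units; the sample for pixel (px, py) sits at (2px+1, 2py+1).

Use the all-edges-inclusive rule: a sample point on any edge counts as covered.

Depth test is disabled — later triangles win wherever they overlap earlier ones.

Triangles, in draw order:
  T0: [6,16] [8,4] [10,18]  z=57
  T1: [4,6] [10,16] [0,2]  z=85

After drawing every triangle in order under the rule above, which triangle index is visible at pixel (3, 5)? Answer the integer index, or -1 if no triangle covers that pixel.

T0:
  2·area = 52
  edge (6, 16)→(8, 4): d=(2,-12) inclusive
  edge (8, 4)→(10, 18): d=(2,14) inclusive
  edge (10, 18)→(6, 16): d=(-4,-2) inclusive
    (3,5)@(7, 11): e=[2,28,22] → █
    (4,5)@(9, 11): e=[26,0,26] → █  [on edge]
    (3,6)@(7, 13): e=[6,32,14] → █
    (3,7)@(7, 15): e=[10,36,6] → █
    (3,8)@(7, 17): e=[14,40,-2] → ·
    (4,8)@(9, 17): e=[38,12,2] → █
    (4,9)@(9, 19): e=[42,16,-6] → ·
  covered (7 px):
    · · · · ·
    · · · · ·
    · · · · ·
    · · · · ·
    · · · · ·
    · · · █ █
    · · · █ █
    · · · █ █
    · · · · █
    · · · · ·
T1:
  2·area = 16
  edge (4, 6)→(10, 16): d=(6,10) inclusive
  edge (10, 16)→(0, 2): d=(-10,-14) inclusive
  edge (0, 2)→(4, 6): d=(4,4) inclusive
    (0,0)@(1, 1): e=[0,24,-8] → ·  [on edge]
    (0,1)@(1, 3): e=[12,4,0] → █  [on edge]
    (1,1)@(3, 3): e=[-8,32,-8] → ·
    (0,2)@(1, 5): e=[24,-16,8] → ·
    (1,2)@(3, 5): e=[4,12,0] → █  [on edge]
    (2,2)@(5, 5): e=[-16,40,-8] → ·
    (1,3)@(3, 7): e=[16,-8,8] → ·
    (2,3)@(5, 7): e=[-4,20,0] → ·  [on edge]
    (2,4)@(5, 9): e=[8,0,8] → █  [on edge]
    (3,4)@(7, 9): e=[-12,28,0] → ·  [on edge]
    (2,5)@(5, 11): e=[20,-20,16] → ·
    (3,5)@(7, 11): e=[0,8,8] → █  [on edge]
    (4,5)@(9, 11): e=[-20,36,0] → ·  [on edge]
  covered (4 px):
    · · · · ·
    █ · · · ·
    · █ · · ·
    · · · · ·
    · · █ · ·
    · · · █ ·
    · · · · ·
    · · · · ·
    · · · · ·
    · · · · ·

Z-buffer (winner per pixel, '.' = empty):
  . . . . .
  1 . . . .
  . 1 . . .
  . . . . .
  . . 1 . .
  . . . 1 0
  . . . 0 0
  . . . 0 0
  . . . . 0
  . . . . .

Result: 1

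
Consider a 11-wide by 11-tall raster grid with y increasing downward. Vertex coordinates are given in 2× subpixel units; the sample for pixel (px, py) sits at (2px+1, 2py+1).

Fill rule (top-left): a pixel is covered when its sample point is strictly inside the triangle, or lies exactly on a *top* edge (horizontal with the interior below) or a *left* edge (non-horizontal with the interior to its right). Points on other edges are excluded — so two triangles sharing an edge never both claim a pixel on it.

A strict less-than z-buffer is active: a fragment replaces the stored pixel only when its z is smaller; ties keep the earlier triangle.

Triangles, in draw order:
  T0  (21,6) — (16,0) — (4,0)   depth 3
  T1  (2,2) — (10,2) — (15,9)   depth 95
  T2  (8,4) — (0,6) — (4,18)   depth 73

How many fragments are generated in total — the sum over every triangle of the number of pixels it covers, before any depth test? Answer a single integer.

T0:
  2·area = 72  (B↔C swapped to make it positive)
  edge (21, 6)→(4, 0): d=(-17,-6) top-left  bias=+0
  edge (4, 0)→(16, 0): d=(12,0) top-left  bias=+0
  edge (16, 0)→(21, 6): d=(5,6) right/bottom  bias=-1
    (3,0)@(7, 1): e=[1,12,59] → X
    (4,0)@(9, 1): e=[13,12,47] → X
    (5,0)@(11, 1): e=[25,12,35] → X
    (6,0)@(13, 1): e=[37,12,23] → X
    (7,0)@(15, 1): e=[49,12,11] → X
    (8,0)@(17, 1): e=[61,12,-1] → .
    (3,1)@(7, 3): e=[-33,36,69] → .
    (4,1)@(9, 3): e=[-21,36,57] → .
    (5,1)@(11, 3): e=[-9,36,45] → .
    (6,1)@(13, 3): e=[3,36,33] → X
    (8,1)@(17, 3): e=[27,36,9] → X
    (9,1)@(19, 3): e=[39,36,-3] → .
  covered (9 px):
    . . . X X X X X . . .
    . . . . . . X X X . .
    . . . . . . . . . X .
    . . . . . . . . . . .
    . . . . . . . . . . .
    . . . . . . . . . . .
    . . . . . . . . . . .
    . . . . . . . . . . .
    . . . . . . . . . . .
    . . . . . . . . . . .
    . . . . . . . . . . .
T1:
  2·area = 56
  edge (2, 2)→(10, 2): d=(8,0) top-left  bias=+0
  edge (10, 2)→(15, 9): d=(5,7) right/bottom  bias=-1
  edge (15, 9)→(2, 2): d=(-13,-7) top-left  bias=+0
    (2,1)@(5, 3): e=[8,40,8] → X
    (3,1)@(7, 3): e=[8,26,22] → X
    (4,1)@(9, 3): e=[8,12,36] → X
    (5,1)@(11, 3): e=[8,-2,50] → .
    (2,2)@(5, 5): e=[24,50,-18] → .
    (3,2)@(7, 5): e=[24,36,-4] → .
    (4,2)@(9, 5): e=[24,22,10] → X
    (5,2)@(11, 5): e=[24,8,24] → X
    (6,2)@(13, 5): e=[24,-6,38] → .
    (4,3)@(9, 7): e=[40,32,-16] → .
    (5,3)@(11, 7): e=[40,18,-2] → .
    (6,3)@(13, 7): e=[40,4,12] → X
    (7,4)@(15, 9): e=[56,0,0] → .  [on edge]
  covered (6 px):
    . . . . . . . . . . .
    . . X X X . . . . . .
    . . . . X X . . . . .
    . . . . . . X . . . .
    . . . . . . . . . . .
    . . . . . . . . . . .
    . . . . . . . . . . .
    . . . . . . . . . . .
    . . . . . . . . . . .
    . . . . . . . . . . .
    . . . . . . . . . . .
T2:
  2·area = 104  (B↔C swapped to make it positive)
  edge (8, 4)→(4, 18): d=(-4,14) right/bottom  bias=-1
  edge (4, 18)→(0, 6): d=(-4,-12) top-left  bias=+0
  edge (0, 6)→(8, 4): d=(8,-2) top-left  bias=+0
    (2,2)@(5, 5): e=[38,64,2] → X
    (3,2)@(7, 5): e=[10,88,6] → X
    (4,2)@(9, 5): e=[-18,112,10] → .
    (0,3)@(1, 7): e=[86,8,10] → X
    (1,3)@(3, 7): e=[58,32,14] → X
    (4,3)@(9, 7): e=[-26,104,26] → .
    (0,4)@(1, 9): e=[78,0,26] → X  [on edge]
    (3,4)@(7, 9): e=[-6,72,38] → .
    (0,5)@(1, 11): e=[70,-8,42] → .
    (1,5)@(3, 11): e=[42,16,46] → X
    (3,5)@(7, 11): e=[-14,64,54] → .
    (1,6)@(3, 13): e=[34,8,62] → X
    (1,7)@(3, 15): e=[26,0,78] → X  [on edge]
    (2,10)@(5, 21): e=[-26,0,130] → .  [on edge]
  covered (14 px):
    . . . . . . . . . . .
    . . . . . . . . . . .
    . . X X . . . . . . .
    X X X X . . . . . . .
    X X X . . . . . . . .
    . X X . . . . . . . .
    . X X . . . . . . . .
    . X . . . . . . . . .
    . . . . . . . . . . .
    . . . . . . . . . . .
    . . . . . . . . . . .

Result: 29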